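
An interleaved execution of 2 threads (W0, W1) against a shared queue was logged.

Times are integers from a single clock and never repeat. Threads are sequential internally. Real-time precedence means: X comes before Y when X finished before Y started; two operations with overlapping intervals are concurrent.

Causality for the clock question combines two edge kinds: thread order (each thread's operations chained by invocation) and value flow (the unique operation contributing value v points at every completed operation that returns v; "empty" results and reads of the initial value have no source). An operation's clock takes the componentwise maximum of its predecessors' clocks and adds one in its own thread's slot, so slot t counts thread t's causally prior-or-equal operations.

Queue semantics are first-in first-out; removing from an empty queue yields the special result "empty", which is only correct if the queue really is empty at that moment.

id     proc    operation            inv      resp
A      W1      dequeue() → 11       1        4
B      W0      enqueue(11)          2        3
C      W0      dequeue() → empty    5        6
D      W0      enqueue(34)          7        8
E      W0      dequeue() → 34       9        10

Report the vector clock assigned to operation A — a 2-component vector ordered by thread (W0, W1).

no predecessors for B (invoked 2): W0 increments from zero → (1, 0)
A, invoked 1, takes VC(B)=(1, 0) under max, adds 1 for W1 → (1, 1)
C, invoked 5, takes VC(B)=(1, 0) under max, adds 1 for W0 → (2, 0)
D, invoked 7, takes VC(C)=(2, 0) under max, adds 1 for W0 → (3, 0)
E, invoked 9, takes VC(D)=(3, 0) under max, adds 1 for W0 → (4, 0)
target: VC(A) = (1, 1)

(1, 1)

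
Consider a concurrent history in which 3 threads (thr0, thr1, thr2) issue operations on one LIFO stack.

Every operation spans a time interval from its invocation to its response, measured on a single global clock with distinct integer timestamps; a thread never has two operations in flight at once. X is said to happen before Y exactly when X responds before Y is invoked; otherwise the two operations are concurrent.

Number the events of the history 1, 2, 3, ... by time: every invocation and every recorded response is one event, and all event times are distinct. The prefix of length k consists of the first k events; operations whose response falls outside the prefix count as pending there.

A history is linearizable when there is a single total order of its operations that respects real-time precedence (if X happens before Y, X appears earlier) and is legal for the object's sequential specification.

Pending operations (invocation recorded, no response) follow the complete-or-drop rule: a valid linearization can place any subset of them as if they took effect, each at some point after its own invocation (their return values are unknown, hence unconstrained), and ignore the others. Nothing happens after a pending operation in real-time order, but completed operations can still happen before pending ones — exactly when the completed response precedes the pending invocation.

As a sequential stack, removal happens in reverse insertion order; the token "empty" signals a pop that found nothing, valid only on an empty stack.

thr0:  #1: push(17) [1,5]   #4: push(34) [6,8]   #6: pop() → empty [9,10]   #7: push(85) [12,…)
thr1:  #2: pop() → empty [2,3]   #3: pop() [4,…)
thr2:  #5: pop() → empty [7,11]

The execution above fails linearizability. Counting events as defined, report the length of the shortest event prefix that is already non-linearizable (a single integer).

11

events 1..10 are linearizable, e.g. via #2, #1, #3, #4, #5, #6:
step 1: #2 pop() → empty — stack <>
step 2: #1 push(17) — stack <17>
step 3: #3 pop() (pending, included) — stack <>
step 4: #4 push(34) — stack <34>
step 5: #5 pop() (pending, included) — stack <>
step 6: #6 pop() → empty — stack <>
with event 11 included (#5 responding at time 11), all real-time-consistent orders fail
no completion choice of the 1 pending operation (#3) rescues it — every subset was tried
one such order, #1, #2, #4, #5, #6 (pending dropped), breaks at step 2 where #2 pop() → empty is illegal
one such order, #1, #2, #4, #6, #5 (pending dropped), breaks at step 2 where #2 pop() → empty is illegal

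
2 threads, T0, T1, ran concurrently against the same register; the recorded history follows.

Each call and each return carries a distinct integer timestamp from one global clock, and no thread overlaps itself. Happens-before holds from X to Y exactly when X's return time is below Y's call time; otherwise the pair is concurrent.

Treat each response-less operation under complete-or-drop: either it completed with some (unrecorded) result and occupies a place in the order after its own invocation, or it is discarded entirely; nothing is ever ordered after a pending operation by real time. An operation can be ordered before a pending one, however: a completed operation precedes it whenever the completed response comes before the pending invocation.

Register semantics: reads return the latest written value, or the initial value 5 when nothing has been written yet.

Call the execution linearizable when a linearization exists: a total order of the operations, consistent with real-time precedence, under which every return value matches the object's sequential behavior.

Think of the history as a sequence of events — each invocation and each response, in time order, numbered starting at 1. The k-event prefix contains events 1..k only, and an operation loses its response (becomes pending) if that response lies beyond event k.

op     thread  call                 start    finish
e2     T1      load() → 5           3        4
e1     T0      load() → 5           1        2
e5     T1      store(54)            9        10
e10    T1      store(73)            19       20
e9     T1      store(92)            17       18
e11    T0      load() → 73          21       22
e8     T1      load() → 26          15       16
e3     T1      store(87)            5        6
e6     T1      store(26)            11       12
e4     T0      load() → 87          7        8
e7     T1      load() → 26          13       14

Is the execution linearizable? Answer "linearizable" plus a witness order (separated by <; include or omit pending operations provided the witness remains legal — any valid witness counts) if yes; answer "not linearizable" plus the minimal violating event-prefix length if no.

linearizable — witness: e1 < e2 < e3 < e4 < e5 < e6 < e7 < e8 < e9 < e10 < e11

after step 1 (e1 load() → 5): value 5
after step 2 (e2 load() → 5): value 5
after step 3 (e3 store(87)): value 87
after step 4 (e4 load() → 87): value 87
after step 5 (e5 store(54)): value 54
after step 6 (e6 store(26)): value 26
after step 7 (e7 load() → 26): value 26
after step 8 (e8 load() → 26): value 26
after step 9 (e9 store(92)): value 92
after step 10 (e10 store(73)): value 73
after step 11 (e11 load() → 73): value 73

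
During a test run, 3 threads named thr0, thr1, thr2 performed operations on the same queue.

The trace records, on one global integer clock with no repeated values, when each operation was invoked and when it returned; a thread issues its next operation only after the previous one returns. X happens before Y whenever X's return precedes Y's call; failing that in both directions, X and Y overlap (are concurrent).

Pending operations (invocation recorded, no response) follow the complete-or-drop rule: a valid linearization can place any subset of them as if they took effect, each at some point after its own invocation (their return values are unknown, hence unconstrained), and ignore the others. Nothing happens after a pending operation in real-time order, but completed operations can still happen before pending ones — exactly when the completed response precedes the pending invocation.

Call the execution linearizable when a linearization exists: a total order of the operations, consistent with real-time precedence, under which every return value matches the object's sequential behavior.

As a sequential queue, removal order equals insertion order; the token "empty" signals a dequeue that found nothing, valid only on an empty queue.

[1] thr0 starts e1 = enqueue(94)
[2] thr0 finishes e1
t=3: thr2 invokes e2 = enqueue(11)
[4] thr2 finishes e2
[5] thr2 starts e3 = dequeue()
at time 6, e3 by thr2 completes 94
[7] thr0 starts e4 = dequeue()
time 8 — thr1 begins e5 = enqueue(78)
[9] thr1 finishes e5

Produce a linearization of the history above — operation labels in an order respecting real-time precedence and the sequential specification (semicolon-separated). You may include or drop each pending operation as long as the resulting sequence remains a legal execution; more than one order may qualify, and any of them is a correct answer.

e1; e2; e3; e4; e5

step 1: e1 enqueue(94) — queue <94>
step 2: e2 enqueue(11) — queue <94,11>
step 3: e3 dequeue() → 94 — queue <11>
step 4: e4 dequeue() (pending, included) — queue <>
step 5: e5 enqueue(78) — queue <78>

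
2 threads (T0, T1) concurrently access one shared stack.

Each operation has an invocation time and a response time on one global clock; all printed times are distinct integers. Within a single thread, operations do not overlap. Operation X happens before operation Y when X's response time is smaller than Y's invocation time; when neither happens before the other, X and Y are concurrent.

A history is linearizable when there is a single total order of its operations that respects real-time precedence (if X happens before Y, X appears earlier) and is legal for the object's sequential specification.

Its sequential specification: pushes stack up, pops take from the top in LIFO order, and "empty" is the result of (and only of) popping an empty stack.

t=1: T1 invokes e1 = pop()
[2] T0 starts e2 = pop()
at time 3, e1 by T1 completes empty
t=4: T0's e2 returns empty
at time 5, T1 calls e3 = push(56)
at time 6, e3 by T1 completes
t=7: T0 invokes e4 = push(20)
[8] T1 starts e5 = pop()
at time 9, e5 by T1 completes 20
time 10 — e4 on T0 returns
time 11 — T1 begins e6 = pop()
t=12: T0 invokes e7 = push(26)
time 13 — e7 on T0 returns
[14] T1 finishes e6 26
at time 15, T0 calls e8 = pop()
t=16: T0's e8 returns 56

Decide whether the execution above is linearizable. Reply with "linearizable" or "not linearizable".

linearizable

one valid linearization: e1, e2, e3, e4, e5, e7, e6, e8
after step 1 (e1 pop() → empty): stack <>
after step 2 (e2 pop() → empty): stack <>
after step 3 (e3 push(56)): stack <56>
after step 4 (e4 push(20)): stack <56,20>
after step 5 (e5 pop() → 20): stack <56>
after step 6 (e7 push(26)): stack <56,26>
after step 7 (e6 pop() → 26): stack <56>
after step 8 (e8 pop() → 56): stack <>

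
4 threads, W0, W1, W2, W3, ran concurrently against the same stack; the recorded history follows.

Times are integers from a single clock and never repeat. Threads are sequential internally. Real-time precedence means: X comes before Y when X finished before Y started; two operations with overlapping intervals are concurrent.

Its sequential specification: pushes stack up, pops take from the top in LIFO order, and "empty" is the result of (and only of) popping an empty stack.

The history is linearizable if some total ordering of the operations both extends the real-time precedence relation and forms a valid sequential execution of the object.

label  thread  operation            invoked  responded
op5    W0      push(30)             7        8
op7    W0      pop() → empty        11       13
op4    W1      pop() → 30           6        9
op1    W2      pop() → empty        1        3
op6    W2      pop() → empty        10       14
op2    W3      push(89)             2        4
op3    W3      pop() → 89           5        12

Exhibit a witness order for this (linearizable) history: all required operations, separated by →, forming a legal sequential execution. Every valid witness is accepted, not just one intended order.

step 1: op1 pop() → empty — stack <>
step 2: op2 push(89) — stack <89>
step 3: op3 pop() → 89 — stack <>
step 4: op5 push(30) — stack <30>
step 5: op4 pop() → 30 — stack <>
step 6: op6 pop() → empty — stack <>
step 7: op7 pop() → empty — stack <>

op1 → op2 → op3 → op5 → op4 → op6 → op7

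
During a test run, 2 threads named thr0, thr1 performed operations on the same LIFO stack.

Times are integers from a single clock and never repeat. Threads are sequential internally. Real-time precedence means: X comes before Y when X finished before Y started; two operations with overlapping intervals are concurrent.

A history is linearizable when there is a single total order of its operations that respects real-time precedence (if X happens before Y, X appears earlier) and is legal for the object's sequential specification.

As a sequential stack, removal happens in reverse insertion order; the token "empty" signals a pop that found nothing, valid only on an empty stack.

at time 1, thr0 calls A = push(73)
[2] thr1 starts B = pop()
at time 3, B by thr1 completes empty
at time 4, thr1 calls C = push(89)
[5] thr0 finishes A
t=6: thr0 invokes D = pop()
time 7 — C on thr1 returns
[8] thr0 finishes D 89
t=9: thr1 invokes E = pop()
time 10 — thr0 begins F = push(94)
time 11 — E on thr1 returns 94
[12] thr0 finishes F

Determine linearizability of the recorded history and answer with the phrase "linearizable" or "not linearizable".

linearizable

one valid linearization: B, A, C, D, F, E
after step 1 (B pop() → empty): stack <>
after step 2 (A push(73)): stack <73>
after step 3 (C push(89)): stack <73,89>
after step 4 (D pop() → 89): stack <73>
after step 5 (F push(94)): stack <73,94>
after step 6 (E pop() → 94): stack <73>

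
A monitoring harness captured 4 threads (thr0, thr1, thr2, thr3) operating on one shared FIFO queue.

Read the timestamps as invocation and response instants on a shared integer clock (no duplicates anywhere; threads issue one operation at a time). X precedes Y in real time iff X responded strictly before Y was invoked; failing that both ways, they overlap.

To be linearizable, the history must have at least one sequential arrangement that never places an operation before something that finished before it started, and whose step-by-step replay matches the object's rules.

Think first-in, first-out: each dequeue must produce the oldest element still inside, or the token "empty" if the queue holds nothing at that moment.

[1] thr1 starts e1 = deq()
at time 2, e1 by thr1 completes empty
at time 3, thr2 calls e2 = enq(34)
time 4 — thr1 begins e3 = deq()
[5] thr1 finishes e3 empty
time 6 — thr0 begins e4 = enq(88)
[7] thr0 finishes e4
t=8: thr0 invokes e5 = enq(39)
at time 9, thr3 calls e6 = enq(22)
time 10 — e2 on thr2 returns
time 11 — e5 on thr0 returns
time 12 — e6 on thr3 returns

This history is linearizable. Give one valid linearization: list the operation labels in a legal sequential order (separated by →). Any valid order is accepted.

e1 → e3 → e2 → e4 → e5 → e6

step 1: e1 deq() → empty — queue <>
step 2: e3 deq() → empty — queue <>
step 3: e2 enq(34) — queue <34>
step 4: e4 enq(88) — queue <34,88>
step 5: e5 enq(39) — queue <34,88,39>
step 6: e6 enq(22) — queue <34,88,39,22>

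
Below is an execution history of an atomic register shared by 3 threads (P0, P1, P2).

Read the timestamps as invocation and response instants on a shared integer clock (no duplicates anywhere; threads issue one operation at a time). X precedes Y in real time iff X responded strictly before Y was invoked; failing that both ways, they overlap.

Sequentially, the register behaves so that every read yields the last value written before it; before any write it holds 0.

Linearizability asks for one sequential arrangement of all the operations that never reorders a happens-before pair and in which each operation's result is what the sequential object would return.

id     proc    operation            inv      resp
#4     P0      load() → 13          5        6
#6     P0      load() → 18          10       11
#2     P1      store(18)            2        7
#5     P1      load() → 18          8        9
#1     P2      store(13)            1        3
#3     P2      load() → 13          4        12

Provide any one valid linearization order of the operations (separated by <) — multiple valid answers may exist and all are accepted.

#1 < #3 < #4 < #2 < #5 < #6

after step 1 (#1 store(13)): value 13
after step 2 (#3 load() → 13): value 13
after step 3 (#4 load() → 13): value 13
after step 4 (#2 store(18)): value 18
after step 5 (#5 load() → 18): value 18
after step 6 (#6 load() → 18): value 18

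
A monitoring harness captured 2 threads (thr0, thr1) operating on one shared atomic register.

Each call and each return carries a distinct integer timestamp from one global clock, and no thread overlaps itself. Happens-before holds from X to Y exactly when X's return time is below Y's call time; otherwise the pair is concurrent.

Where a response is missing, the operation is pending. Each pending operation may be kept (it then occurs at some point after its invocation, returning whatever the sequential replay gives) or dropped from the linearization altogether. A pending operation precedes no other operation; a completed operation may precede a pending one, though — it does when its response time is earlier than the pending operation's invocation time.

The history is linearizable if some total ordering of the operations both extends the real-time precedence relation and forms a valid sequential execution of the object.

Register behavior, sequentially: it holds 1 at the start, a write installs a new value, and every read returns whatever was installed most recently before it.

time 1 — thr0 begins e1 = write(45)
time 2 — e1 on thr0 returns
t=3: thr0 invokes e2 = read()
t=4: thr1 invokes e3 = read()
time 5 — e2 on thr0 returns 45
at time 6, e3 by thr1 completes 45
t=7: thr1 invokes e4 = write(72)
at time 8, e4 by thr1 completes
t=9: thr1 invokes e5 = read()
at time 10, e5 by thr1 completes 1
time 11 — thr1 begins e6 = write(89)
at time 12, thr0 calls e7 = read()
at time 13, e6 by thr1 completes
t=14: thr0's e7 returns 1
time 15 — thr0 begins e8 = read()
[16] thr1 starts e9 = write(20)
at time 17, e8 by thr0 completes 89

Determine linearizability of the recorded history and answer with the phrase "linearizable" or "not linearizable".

through event 9 a valid linearization exists; event 10 (e5 responding at time 10) ends that
2 orders of the 5 completed atomic register ops respect real time; none is legal
e.g. e1, e2, e3, e4, e5: illegal at step 5, since e5 read() → 1 cannot apply there
e.g. e1, e3, e2, e4, e5: illegal at step 5, since e5 read() → 1 cannot apply there

not linearizable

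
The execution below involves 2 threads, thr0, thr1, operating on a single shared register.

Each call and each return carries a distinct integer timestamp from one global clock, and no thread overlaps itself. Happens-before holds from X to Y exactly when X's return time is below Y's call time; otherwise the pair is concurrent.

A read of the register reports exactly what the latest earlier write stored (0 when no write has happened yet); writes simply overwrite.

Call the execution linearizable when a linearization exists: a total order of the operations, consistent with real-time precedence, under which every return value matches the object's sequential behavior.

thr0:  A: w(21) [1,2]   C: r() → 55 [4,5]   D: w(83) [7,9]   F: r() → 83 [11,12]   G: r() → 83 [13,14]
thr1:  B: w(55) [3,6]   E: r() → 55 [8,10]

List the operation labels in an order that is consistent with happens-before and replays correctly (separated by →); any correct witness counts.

1. A w(21), leaving value 21
2. B w(55), leaving value 55
3. C r() → 55, leaving value 55
4. E r() → 55, leaving value 55
5. D w(83), leaving value 83
6. F r() → 83, leaving value 83
7. G r() → 83, leaving value 83

A → B → C → E → D → F → G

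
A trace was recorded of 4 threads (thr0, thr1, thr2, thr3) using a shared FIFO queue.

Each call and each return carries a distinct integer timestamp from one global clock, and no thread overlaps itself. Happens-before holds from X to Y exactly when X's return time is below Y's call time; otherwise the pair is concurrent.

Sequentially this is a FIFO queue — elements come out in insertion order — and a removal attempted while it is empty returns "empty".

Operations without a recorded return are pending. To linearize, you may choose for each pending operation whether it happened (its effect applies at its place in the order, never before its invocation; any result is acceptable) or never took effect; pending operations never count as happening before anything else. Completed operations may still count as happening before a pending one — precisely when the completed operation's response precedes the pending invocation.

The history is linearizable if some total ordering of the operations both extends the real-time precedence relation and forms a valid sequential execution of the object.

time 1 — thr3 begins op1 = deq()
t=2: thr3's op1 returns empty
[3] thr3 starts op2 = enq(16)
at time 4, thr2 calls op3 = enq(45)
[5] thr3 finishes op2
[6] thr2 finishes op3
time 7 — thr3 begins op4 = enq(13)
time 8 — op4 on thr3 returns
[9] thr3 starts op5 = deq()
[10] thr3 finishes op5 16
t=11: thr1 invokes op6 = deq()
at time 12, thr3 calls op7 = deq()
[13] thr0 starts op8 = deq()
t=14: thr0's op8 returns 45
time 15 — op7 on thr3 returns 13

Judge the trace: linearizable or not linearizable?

linearizable

one valid linearization: op1, op2, op3, op4, op5, op8, op7
step 1: op1 deq() → empty — queue <>
step 2: op2 enq(16) — queue <16>
step 3: op3 enq(45) — queue <16,45>
step 4: op4 enq(13) — queue <16,45,13>
step 5: op5 deq() → 16 — queue <45,13>
step 6: op8 deq() → 45 — queue <13>
step 7: op7 deq() → 13 — queue <>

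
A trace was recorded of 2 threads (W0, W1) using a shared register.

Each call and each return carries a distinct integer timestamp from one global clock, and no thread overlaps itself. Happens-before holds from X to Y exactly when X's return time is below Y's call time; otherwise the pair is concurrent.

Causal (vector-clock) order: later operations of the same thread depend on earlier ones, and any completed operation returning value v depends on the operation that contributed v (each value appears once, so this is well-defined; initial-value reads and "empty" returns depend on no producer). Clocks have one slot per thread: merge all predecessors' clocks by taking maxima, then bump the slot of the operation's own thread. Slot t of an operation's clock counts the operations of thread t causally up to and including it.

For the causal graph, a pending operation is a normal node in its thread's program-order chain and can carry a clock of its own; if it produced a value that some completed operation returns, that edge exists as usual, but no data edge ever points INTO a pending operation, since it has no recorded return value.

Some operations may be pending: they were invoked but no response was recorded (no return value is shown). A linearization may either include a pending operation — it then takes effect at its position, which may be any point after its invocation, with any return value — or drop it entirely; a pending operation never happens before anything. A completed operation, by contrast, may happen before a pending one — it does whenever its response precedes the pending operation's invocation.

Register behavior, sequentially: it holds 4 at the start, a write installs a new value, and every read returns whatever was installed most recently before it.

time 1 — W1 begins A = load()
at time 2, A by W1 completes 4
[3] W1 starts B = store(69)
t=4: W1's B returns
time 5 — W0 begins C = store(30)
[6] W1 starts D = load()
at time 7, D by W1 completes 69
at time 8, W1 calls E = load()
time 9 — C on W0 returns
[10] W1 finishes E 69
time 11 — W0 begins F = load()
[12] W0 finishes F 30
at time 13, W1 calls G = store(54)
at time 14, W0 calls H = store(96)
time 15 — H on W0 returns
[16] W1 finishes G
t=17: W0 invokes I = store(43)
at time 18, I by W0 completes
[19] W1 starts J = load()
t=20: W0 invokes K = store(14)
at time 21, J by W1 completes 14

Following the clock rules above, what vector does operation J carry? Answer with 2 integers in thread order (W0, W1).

(5, 6)

no predecessors for A (invoked 1): W1 increments from zero → (0, 1)
no predecessors for C (invoked 5): W0 increments from zero → (1, 0)
B, invoked 3, takes VC(A)=(0, 1) under max, adds 1 for W1 → (0, 2)
F, invoked 11, takes VC(C)=(1, 0) under max, adds 1 for W0 → (2, 0)
D, invoked 6, takes VC(B)=(0, 2) under max, adds 1 for W1 → (0, 3)
H, invoked 14, takes VC(F)=(2, 0) under max, adds 1 for W0 → (3, 0)
E, invoked 8, takes VC(B)=(0, 2), VC(D)=(0, 3) under max, adds 1 for W1 → (0, 4)
I, invoked 17, takes VC(H)=(3, 0) under max, adds 1 for W0 → (4, 0)
G, invoked 13, takes VC(E)=(0, 4) under max, adds 1 for W1 → (0, 5)
K, invoked 20, takes VC(I)=(4, 0) under max, adds 1 for W0 → (5, 0)
J, invoked 19, takes VC(G)=(0, 5), VC(K)=(5, 0) under max, adds 1 for W1 → (5, 6)
target: VC(J) = (5, 6)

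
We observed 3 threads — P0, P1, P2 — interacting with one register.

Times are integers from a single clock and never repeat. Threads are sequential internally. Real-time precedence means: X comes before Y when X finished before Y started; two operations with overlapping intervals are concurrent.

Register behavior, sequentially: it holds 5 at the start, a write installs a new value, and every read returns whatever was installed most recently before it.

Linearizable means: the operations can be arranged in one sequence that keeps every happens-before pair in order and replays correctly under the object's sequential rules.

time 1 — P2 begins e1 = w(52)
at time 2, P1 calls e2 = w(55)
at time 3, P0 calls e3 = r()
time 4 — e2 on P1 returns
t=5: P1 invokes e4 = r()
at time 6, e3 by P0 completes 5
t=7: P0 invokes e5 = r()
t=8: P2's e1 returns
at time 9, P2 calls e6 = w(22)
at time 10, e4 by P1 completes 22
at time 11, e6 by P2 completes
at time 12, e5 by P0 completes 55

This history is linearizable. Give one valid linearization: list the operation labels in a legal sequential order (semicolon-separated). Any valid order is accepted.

1. e3 r() → 5, leaving value 5
2. e1 w(52), leaving value 52
3. e2 w(55), leaving value 55
4. e5 r() → 55, leaving value 55
5. e6 w(22), leaving value 22
6. e4 r() → 22, leaving value 22

e3; e1; e2; e5; e6; e4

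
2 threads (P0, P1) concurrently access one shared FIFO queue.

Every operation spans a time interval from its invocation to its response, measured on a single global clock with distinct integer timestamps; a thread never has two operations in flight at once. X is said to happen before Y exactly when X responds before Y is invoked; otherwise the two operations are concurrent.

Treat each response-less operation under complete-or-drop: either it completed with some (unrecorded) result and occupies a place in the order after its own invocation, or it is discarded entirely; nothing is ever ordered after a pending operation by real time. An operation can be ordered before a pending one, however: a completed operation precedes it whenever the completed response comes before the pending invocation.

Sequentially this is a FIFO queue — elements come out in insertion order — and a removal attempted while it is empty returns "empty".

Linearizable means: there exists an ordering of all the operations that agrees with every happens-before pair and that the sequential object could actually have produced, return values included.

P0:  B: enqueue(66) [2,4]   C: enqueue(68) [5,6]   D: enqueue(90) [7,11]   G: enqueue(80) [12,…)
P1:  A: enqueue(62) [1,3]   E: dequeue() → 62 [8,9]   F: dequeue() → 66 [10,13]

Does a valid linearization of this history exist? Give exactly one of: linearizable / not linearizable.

linearizable

one valid linearization: A, B, C, D, E, F
1. A enqueue(62), leaving queue <62>
2. B enqueue(66), leaving queue <62,66>
3. C enqueue(68), leaving queue <62,66,68>
4. D enqueue(90), leaving queue <62,66,68,90>
5. E dequeue() → 62, leaving queue <66,68,90>
6. F dequeue() → 66, leaving queue <68,90>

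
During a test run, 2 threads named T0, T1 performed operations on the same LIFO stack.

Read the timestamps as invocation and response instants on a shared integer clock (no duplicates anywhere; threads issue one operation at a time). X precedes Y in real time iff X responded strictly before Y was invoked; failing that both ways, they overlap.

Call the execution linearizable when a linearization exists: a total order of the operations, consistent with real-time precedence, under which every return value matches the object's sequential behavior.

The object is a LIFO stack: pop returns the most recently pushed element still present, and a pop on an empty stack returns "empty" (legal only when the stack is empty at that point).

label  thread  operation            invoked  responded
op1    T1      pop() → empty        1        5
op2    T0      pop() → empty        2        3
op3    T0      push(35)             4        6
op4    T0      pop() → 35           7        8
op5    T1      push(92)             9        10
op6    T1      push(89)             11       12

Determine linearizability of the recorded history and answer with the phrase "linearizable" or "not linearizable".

one valid linearization: op1, op2, op3, op4, op5, op6
1. op1 pop() → empty, leaving stack <>
2. op2 pop() → empty, leaving stack <>
3. op3 push(35), leaving stack <35>
4. op4 pop() → 35, leaving stack <>
5. op5 push(92), leaving stack <92>
6. op6 push(89), leaving stack <92,89>

linearizable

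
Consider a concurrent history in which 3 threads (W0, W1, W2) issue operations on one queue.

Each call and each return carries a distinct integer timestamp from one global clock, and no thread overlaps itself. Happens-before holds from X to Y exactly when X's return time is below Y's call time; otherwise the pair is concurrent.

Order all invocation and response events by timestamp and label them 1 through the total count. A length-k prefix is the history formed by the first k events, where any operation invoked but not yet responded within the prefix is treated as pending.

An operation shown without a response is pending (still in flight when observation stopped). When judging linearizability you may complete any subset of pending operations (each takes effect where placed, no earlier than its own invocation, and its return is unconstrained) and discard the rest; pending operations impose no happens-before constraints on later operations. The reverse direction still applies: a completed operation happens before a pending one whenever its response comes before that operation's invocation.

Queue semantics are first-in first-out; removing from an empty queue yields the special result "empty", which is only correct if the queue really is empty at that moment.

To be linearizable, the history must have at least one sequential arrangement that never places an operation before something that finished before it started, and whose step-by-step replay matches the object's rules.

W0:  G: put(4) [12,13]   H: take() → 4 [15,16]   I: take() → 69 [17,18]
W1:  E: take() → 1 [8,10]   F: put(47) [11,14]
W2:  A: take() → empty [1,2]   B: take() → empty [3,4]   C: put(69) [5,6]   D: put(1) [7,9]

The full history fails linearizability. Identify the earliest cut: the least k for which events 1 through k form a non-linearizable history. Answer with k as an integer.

a valid linearization of events 1..9 exists, for instance A, B, C, D:
step 1: A take() → empty — queue <>
step 2: B take() → empty — queue <>
step 3: C put(69) — queue <69>
step 4: D put(1) — queue <69,1>
at event 10 (E's time-10 response) nothing linearizes any more
sample order A, B, C, D, E stalls at step 5 — E take() → 1 has no legal effect
sample order A, B, C, E, D stalls at step 4 — E take() → 1 has no legal effect

10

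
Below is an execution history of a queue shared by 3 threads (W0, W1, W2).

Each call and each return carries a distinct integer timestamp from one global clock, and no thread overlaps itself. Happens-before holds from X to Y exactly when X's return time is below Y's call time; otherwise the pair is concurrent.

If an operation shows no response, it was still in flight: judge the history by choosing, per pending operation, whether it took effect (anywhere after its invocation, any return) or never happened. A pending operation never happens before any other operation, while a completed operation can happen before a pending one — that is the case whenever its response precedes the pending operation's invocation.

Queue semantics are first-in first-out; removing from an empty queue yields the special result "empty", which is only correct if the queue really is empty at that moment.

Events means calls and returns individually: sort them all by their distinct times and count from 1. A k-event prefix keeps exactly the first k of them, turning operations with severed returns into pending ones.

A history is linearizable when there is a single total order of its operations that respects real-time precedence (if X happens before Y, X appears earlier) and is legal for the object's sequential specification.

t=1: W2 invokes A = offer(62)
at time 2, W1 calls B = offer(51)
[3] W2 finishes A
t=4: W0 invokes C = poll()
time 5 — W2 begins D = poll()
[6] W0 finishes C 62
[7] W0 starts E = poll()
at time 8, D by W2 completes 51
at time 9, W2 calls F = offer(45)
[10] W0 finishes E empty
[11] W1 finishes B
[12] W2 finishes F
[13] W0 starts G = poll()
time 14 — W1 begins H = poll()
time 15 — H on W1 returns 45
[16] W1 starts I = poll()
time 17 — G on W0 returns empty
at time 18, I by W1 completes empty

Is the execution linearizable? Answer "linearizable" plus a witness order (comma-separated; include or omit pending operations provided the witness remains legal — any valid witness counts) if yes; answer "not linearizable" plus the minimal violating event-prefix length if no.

linearizable — witness: A, B, C, D, E, F, H, G, I

step 1: A offer(62) — queue <62>
step 2: B offer(51) — queue <62,51>
step 3: C poll() → 62 — queue <51>
step 4: D poll() → 51 — queue <>
step 5: E poll() → empty — queue <>
step 6: F offer(45) — queue <45>
step 7: H poll() → 45 — queue <>
step 8: G poll() → empty — queue <>
step 9: I poll() → empty — queue <>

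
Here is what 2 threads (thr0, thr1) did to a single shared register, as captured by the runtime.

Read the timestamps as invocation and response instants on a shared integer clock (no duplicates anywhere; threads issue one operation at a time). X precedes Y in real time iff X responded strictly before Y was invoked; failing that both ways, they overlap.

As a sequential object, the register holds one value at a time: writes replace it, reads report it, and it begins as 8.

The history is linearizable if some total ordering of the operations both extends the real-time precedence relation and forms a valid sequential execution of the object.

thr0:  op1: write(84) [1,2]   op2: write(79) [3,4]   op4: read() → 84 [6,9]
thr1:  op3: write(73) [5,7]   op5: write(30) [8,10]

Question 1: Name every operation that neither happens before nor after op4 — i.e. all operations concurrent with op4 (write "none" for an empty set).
overlap test against op4 [6,9]: concurrent iff the interval meets 6..9
op1 [1,2]: before
op2 [3,4]: before
op3 [5,7]: concurrent
op5 [8,10]: concurrent

op3, op5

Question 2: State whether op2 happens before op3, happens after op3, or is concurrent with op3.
op2 spans [3,4], op3 spans [5,7]
resp(op2)=4 < inv(op3)=5

before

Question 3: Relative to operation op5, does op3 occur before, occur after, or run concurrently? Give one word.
op3 spans [5,7], op5 spans [8,10]
resp(op3)=7 < inv(op5)=8

before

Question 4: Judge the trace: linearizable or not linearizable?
events 1..8 are fine; event 9 — the response of op4 at time 9 — makes the prefix non-linearizable
the 4 completed operations admit 2 real-time orders; each fails the register replay
completion choices over the 1 pending operation (op5) were checked; none helps
for example op1, op2, op3, op4 (pending dropped) fails at step 4: op4 read() → 84 is not legal there
for example op1, op2, op4, op3 (pending dropped) fails at step 3: op4 read() → 84 is not legal there

not linearizable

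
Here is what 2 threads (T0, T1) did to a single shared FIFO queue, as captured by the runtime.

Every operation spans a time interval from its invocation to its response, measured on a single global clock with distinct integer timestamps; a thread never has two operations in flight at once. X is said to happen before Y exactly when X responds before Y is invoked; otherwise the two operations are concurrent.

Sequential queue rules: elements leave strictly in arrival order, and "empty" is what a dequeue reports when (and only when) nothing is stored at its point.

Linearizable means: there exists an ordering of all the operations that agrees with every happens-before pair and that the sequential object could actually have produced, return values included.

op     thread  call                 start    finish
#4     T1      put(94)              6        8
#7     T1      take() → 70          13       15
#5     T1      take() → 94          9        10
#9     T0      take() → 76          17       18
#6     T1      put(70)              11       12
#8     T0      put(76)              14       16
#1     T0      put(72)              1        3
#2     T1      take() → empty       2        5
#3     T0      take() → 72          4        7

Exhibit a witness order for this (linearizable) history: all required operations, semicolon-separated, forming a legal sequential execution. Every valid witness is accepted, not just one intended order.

#1; #3; #2; #4; #5; #6; #7; #8; #9

after step 1 (#1 put(72)): queue <72>
after step 2 (#3 take() → 72): queue <>
after step 3 (#2 take() → empty): queue <>
after step 4 (#4 put(94)): queue <94>
after step 5 (#5 take() → 94): queue <>
after step 6 (#6 put(70)): queue <70>
after step 7 (#7 take() → 70): queue <>
after step 8 (#8 put(76)): queue <76>
after step 9 (#9 take() → 76): queue <>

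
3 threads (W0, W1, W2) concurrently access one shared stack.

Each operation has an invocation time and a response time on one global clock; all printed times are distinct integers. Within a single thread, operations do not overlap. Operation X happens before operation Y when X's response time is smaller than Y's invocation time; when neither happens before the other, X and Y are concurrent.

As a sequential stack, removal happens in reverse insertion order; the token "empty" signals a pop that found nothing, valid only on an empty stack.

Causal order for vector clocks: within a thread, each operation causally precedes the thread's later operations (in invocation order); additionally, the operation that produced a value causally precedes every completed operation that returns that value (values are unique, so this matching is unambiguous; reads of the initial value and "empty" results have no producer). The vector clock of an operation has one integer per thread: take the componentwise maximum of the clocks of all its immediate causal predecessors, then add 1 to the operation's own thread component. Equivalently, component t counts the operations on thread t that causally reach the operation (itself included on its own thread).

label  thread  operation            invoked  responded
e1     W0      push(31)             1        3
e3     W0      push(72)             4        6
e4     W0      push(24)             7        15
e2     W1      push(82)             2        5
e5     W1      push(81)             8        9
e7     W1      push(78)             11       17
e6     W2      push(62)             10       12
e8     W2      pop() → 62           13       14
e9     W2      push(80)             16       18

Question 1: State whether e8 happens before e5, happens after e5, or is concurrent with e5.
Answer: after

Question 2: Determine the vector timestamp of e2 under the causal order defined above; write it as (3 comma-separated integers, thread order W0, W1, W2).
Answer: (0, 1, 0)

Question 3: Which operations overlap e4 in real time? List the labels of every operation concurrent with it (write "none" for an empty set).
Answer: e5, e6, e7, e8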